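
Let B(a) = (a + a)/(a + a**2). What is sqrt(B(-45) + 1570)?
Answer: sqrt(759858)/22 ≈ 39.623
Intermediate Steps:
B(a) = 2*a/(a + a**2) (B(a) = (2*a)/(a + a**2) = 2*a/(a + a**2))
sqrt(B(-45) + 1570) = sqrt(2/(1 - 45) + 1570) = sqrt(2/(-44) + 1570) = sqrt(2*(-1/44) + 1570) = sqrt(-1/22 + 1570) = sqrt(34539/22) = sqrt(759858)/22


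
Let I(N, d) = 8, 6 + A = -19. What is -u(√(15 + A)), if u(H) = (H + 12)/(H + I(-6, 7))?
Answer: (-√10 + 12*I)/(√10 - 8*I) ≈ -1.4324 + 0.17093*I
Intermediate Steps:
A = -25 (A = -6 - 19 = -25)
u(H) = (12 + H)/(8 + H) (u(H) = (H + 12)/(H + 8) = (12 + H)/(8 + H))
-u(√(15 + A)) = -(12 + √(15 - 25))/(8 + √(15 - 25)) = -(12 + √(-10))/(8 + √(-10)) = -(12 + I*√10)/(8 + I*√10)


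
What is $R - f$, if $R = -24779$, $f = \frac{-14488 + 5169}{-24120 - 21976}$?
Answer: $- \frac{1142222103}{46096} \approx -24779.0$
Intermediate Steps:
$f = \frac{9319}{46096}$ ($f = - \frac{9319}{-46096} = \left(-9319\right) \left(- \frac{1}{46096}\right) = \frac{9319}{46096} \approx 0.20217$)
$R - f = -24779 - \frac{9319}{46096} = - \frac{1142222103}{46096}$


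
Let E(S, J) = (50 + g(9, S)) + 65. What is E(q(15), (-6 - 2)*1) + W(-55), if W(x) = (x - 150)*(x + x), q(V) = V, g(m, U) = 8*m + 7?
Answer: 22744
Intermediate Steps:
g(m, U) = 7 + 8*m
E(S, J) = 194 (E(S, J) = (50 + (7 + 8*9)) + 65 = (50 + (7 + 72)) + 65 = (50 + 79) + 65 = 129 + 65 = 194)
W(x) = 2*x*(-150 + x) (W(x) = (-150 + x)*(2*x) = 2*x*(-150 + x))
E(q(15), (-6 - 2)*1) + W(-55) = 194 + 2*(-55)*(-150 - 55) = 194 + 2*(-55)*(-205) = 194 + 22550 = 22744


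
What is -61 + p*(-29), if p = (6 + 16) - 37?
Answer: 374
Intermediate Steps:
p = -15 (p = 22 - 37 = -15)
-61 + p*(-29) = -61 - 15*(-29) = -61 + 435 = 374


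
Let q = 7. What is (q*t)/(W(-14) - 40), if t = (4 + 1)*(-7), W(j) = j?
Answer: 245/54 ≈ 4.5370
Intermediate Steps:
t = -35 (t = 5*(-7) = -35)
(q*t)/(W(-14) - 40) = (7*(-35))/(-14 - 40) = -245/(-54) = -245*(-1/54) = 245/54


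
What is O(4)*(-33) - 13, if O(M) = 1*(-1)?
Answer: 20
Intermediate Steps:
O(M) = -1
O(4)*(-33) - 13 = -1*(-33) - 13 = 33 - 13 = 20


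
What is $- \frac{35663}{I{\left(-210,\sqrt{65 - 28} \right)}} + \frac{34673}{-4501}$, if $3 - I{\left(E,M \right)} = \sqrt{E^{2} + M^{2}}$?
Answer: $- \frac{149784665}{28374304} + \frac{35663 \sqrt{44137}}{44128} \approx 164.51$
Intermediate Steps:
$I{\left(E,M \right)} = 3 - \sqrt{E^{2} + M^{2}}$
$- \frac{35663}{I{\left(-210,\sqrt{65 - 28} \right)}} + \frac{34673}{-4501} = - \frac{35663}{3 - \sqrt{\left(-210\right)^{2} + \left(\sqrt{65 - 28}\right)^{2}}} + \frac{34673}{-4501} = - \frac{35663}{3 - \sqrt{44100 + \left(\sqrt{37}\right)^{2}}} + 34673 \left(- \frac{1}{4501}\right) = - \frac{35663}{3 - \sqrt{44100 + 37}} - \frac{34673}{4501} = - \frac{35663}{3 - \sqrt{44137}} - \frac{34673}{4501} = - \frac{34673}{4501} - \frac{35663}{3 - \sqrt{44137}}$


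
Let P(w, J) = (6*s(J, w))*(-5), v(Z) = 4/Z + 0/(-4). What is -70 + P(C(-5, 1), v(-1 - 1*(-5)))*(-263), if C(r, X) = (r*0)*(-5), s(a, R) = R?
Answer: -70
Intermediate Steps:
C(r, X) = 0 (C(r, X) = 0*(-5) = 0)
v(Z) = 4/Z (v(Z) = 4/Z + 0*(-¼) = 4/Z + 0 = 4/Z)
P(w, J) = -30*w (P(w, J) = (6*w)*(-5) = -30*w)
-70 + P(C(-5, 1), v(-1 - 1*(-5)))*(-263) = -70 - 30*0*(-263) = -70 + 0*(-263) = -70 + 0 = -70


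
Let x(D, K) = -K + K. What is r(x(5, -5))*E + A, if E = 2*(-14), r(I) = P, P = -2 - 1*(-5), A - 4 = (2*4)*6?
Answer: -32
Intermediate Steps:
x(D, K) = 0
A = 52 (A = 4 + (2*4)*6 = 4 + 8*6 = 4 + 48 = 52)
P = 3 (P = -2 + 5 = 3)
r(I) = 3
E = -28
r(x(5, -5))*E + A = 3*(-28) + 52 = -84 + 52 = -32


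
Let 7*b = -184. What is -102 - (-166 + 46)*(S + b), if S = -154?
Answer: -152154/7 ≈ -21736.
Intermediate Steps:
b = -184/7 (b = (⅐)*(-184) = -184/7 ≈ -26.286)
-102 - (-166 + 46)*(S + b) = -102 - (-166 + 46)*(-154 - 184/7) = -102 - (-120)*(-1262)/7 = -102 - 1*151440/7 = -102 - 151440/7 = -152154/7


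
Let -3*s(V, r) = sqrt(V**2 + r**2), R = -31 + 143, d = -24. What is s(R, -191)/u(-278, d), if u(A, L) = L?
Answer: 5*sqrt(1961)/72 ≈ 3.0752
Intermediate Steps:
R = 112
s(V, r) = -sqrt(V**2 + r**2)/3
s(R, -191)/u(-278, d) = -sqrt(112**2 + (-191)**2)/3/(-24) = -sqrt(12544 + 36481)/3*(-1/24) = -5*sqrt(1961)/3*(-1/24) = 5*sqrt(1961)/72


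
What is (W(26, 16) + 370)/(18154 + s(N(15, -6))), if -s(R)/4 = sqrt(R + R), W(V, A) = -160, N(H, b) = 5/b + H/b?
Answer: 2859255/247175867 + 420*I*sqrt(15)/247175867 ≈ 0.011568 + 6.581e-6*I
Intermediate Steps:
s(R) = -4*sqrt(2)*sqrt(R) (s(R) = -4*sqrt(R + R) = -4*sqrt(2)*sqrt(R))
(W(26, 16) + 370)/(18154 + s(N(15, -6))) = (-160 + 370)/(18154 - 4*sqrt(2)*sqrt((5 + 15)/(-6))) = 210/(18154 - 4*sqrt(2)*sqrt(-1/6*20)) = 210/(18154 - 4*sqrt(2)*sqrt(-10/3)) = 210/(18154 - 4*sqrt(2)*I*sqrt(30)/3) = 210/(18154 - 8*I*sqrt(15)/3)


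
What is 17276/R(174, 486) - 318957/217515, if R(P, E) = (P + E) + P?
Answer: 581963167/30234585 ≈ 19.248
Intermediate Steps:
R(P, E) = E + 2*P (R(P, E) = (E + P) + P = E + 2*P)
17276/R(174, 486) - 318957/217515 = 17276/(486 + 2*174) - 318957/217515 = 17276/(486 + 348) - 318957*1/217515 = 17276/834 - 106319/72505 = 17276*(1/834) - 106319/72505 = 8638/417 - 106319/72505 = 581963167/30234585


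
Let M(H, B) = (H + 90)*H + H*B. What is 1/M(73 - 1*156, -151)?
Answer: 1/11952 ≈ 8.3668e-5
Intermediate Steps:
M(H, B) = B*H + H*(90 + H) (M(H, B) = (90 + H)*H + B*H = H*(90 + H) + B*H = B*H + H*(90 + H))
1/M(73 - 1*156, -151) = 1/((73 - 1*156)*(90 - 151 + (73 - 1*156))) = 1/((73 - 156)*(90 - 151 + (73 - 156))) = 1/(-83*(90 - 151 - 83)) = 1/(-83*(-144)) = 1/11952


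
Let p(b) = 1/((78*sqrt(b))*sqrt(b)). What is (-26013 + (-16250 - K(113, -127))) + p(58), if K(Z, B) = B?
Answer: -190623263/4524 ≈ -42136.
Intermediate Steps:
p(b) = 1/(78*b)
(-26013 + (-16250 - K(113, -127))) + p(58) = (-26013 + (-16250 - 1*(-127))) + (1/78)/58 = (-26013 + (-16250 + 127)) + (1/78)*(1/58) = (-26013 - 16123) + 1/4524 = -42136 + 1/4524 = -190623263/4524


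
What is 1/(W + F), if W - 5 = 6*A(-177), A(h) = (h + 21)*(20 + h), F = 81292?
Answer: 1/228249 ≈ 4.3812e-6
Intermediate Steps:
A(h) = (20 + h)*(21 + h) (A(h) = (21 + h)*(20 + h) = (20 + h)*(21 + h))
W = 146957 (W = 5 + 6*(420 + (-177)² + 41*(-177)) = 5 + 6*(420 + 31329 - 7257) = 5 + 6*24492 = 5 + 146952 = 146957)
1/(W + F) = 1/(146957 + 81292) = 1/228249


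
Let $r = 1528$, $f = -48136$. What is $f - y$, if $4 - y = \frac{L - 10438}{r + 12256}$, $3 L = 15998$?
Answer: $- \frac{497675149}{10338} \approx -48140.0$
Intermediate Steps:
$L = \frac{15998}{3}$ ($L = \frac{1}{3} \cdot 15998 = \frac{15998}{3} \approx 5332.7$)
$y = \frac{45181}{10338}$ ($y = 4 - \frac{\frac{15998}{3} - 10438}{1528 + 12256} = 4 - - \frac{15316}{3 \cdot 13784} = 4 - \left(- \frac{15316}{3}\right) \frac{1}{13784} = 4 - - \frac{3829}{10338} = 4 + \frac{3829}{10338} = \frac{45181}{10338} \approx 4.3704$)
$f - y = -48136 - \frac{45181}{10338} = - \frac{497675149}{10338}$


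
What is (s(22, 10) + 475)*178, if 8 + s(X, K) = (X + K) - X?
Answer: 84906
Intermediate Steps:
s(X, K) = -8 + K (s(X, K) = -8 + ((X + K) - X) = -8 + ((K + X) - X) = -8 + K)
(s(22, 10) + 475)*178 = ((-8 + 10) + 475)*178 = (2 + 475)*178 = 477*178 = 84906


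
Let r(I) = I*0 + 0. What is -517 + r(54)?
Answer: -517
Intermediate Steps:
r(I) = 0 (r(I) = 0 + 0 = 0)
-517 + r(54) = -517 + 0 = -517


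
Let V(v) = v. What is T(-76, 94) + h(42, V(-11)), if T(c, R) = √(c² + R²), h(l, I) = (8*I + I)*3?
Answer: -297 + 2*√3653 ≈ -176.12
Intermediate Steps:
h(l, I) = 27*I (h(l, I) = (9*I)*3 = 27*I)
T(c, R) = √(R² + c²)
T(-76, 94) + h(42, V(-11)) = √(94² + (-76)²) + 27*(-11) = √(8836 + 5776) - 297 = √14612 - 297 = 2*√3653 - 297 = -297 + 2*√3653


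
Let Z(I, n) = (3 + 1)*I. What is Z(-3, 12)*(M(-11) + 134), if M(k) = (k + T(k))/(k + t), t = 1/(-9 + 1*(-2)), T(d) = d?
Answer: -99540/61 ≈ -1631.8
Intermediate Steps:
t = -1/11 (t = 1/(-9 - 2) = 1/(-11) = -1/11 ≈ -0.090909)
Z(I, n) = 4*I
M(k) = 2*k/(-1/11 + k) (M(k) = (k + k)/(k - 1/11) = (2*k)/(-1/11 + k) = 2*k/(-1/11 + k))
Z(-3, 12)*(M(-11) + 134) = (4*(-3))*(22*(-11)/(-1 + 11*(-11)) + 134) = -12*(22*(-11)/(-1 - 121) + 134) = -12*(22*(-11)/(-122) + 134) = -12*(22*(-11)*(-1/122) + 134) = -12*(121/61 + 134) = -12*8295/61 = -99540/61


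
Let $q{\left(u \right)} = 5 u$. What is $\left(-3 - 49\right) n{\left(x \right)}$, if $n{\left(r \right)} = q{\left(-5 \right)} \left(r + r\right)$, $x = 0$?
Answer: $0$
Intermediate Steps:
$n{\left(r \right)} = - 50 r$ ($n{\left(r \right)} = 5 \left(-5\right) \left(r + r\right) = - 25 \cdot 2 r = - 50 r$)
$\left(-3 - 49\right) n{\left(x \right)} = \left(-3 - 49\right) \left(\left(-50\right) 0\right) = \left(-52\right) 0 = 0$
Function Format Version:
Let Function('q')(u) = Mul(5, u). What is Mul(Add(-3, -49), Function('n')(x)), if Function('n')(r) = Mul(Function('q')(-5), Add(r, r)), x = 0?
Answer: 0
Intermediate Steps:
Function('n')(r) = Mul(-50, r) (Function('n')(r) = Mul(Mul(5, -5), Add(r, r)) = Mul(-25, Mul(2, r)) = Mul(-50, r))
Mul(Add(-3, -49), Function('n')(x)) = Mul(Add(-3, -49), Mul(-50, 0)) = Mul(-52, 0) = 0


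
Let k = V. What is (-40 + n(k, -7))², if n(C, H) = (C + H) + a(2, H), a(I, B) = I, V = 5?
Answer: 1600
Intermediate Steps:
k = 5
n(C, H) = 2 + C + H (n(C, H) = (C + H) + 2 = 2 + C + H)
(-40 + n(k, -7))² = (-40 + (2 + 5 - 7))² = (-40 + 0)² = (-40)² = 1600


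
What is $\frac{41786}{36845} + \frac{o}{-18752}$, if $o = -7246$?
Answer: $\frac{525274971}{345458720} \approx 1.5205$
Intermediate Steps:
$\frac{41786}{36845} + \frac{o}{-18752} = \frac{41786}{36845} - \frac{7246}{-18752} = 41786 \cdot \frac{1}{36845} - - \frac{3623}{9376} = \frac{41786}{36845} + \frac{3623}{9376} = \frac{525274971}{345458720}$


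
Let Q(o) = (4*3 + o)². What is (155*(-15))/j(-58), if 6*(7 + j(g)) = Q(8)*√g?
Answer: 146475/2320441 + 1395000*I*√58/2320441 ≈ 0.063124 + 4.5784*I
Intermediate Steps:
Q(o) = (12 + o)²
j(g) = -7 + 200*√g/3 (j(g) = -7 + ((12 + 8)²*√g)/6 = -7 + (20²*√g)/6 = -7 + (400*√g)/6 = -7 + 200*√g/3)
(155*(-15))/j(-58) = (155*(-15))/(-7 + 200*√(-58)/3) = -2325/(-7 + 200*(I*√58)/3) = -2325/(-7 + 200*I*√58/3)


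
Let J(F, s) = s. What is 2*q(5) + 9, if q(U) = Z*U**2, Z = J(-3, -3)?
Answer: -141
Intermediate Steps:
Z = -3
q(U) = -3*U**2
2*q(5) + 9 = 2*(-3*5**2) + 9 = 2*(-3*25) + 9 = 2*(-75) + 9 = -150 + 9 = -141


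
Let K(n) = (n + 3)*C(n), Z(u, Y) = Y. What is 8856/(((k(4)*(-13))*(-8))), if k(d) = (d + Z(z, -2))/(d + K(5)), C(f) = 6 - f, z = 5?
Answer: 6642/13 ≈ 510.92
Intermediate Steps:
K(n) = (3 + n)*(6 - n) (K(n) = (n + 3)*(6 - n) = (3 + n)*(6 - n))
k(d) = (-2 + d)/(8 + d) (k(d) = (d - 2)/(d - (-6 + 5)*(3 + 5)) = (-2 + d)/(d - 1*(-1)*8) = (-2 + d)/(d + 8) = (-2 + d)/(8 + d))
8856/(((k(4)*(-13))*(-8))) = 8856/(((((-2 + 4)/(8 + 4))*(-13))*(-8))) = 8856/((((2/12)*(-13))*(-8))) = 8856/(((((1/12)*2)*(-13))*(-8))) = 8856/((((⅙)*(-13))*(-8))) = 8856/((-13/6*(-8))) = 8856/(52/3) = 8856*(3/52) = 6642/13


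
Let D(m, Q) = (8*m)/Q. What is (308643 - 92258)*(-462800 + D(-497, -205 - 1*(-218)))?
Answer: -100209158520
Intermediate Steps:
D(m, Q) = 8*m/Q
(308643 - 92258)*(-462800 + D(-497, -205 - 1*(-218))) = (308643 - 92258)*(-462800 + 8*(-497)/(-205 - 1*(-218))) = 216385*(-462800 + 8*(-497)/(-205 + 218)) = 216385*(-462800 + 8*(-497)/13) = 216385*(-462800 + 8*(-497)*(1/13)) = 216385*(-462800 - 3976/13) = 216385*(-6020376/13) = -100209158520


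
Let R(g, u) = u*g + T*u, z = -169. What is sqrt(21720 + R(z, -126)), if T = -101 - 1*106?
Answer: 2*sqrt(17274) ≈ 262.86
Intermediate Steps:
T = -207 (T = -101 - 106 = -207)
R(g, u) = -207*u + g*u (R(g, u) = u*g - 207*u = g*u - 207*u = -207*u + g*u)
sqrt(21720 + R(z, -126)) = sqrt(21720 - 126*(-207 - 169)) = sqrt(21720 - 126*(-376)) = sqrt(21720 + 47376) = sqrt(69096) = 2*sqrt(17274)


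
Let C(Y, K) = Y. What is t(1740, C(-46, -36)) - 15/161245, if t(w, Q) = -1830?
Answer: -59015673/32249 ≈ -1830.0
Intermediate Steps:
t(1740, C(-46, -36)) - 15/161245 = -1830 - 15/161245 = -1830 - 15*1/161245 = -1830 - 3/32249 = -59015673/32249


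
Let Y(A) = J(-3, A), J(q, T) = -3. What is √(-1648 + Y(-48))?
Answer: I*√1651 ≈ 40.633*I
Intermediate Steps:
Y(A) = -3
√(-1648 + Y(-48)) = √(-1648 - 3) = √(-1651) = I*√1651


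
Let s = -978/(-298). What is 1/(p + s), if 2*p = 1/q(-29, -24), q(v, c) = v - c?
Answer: 1490/4741 ≈ 0.31428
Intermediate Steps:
s = 489/149 (s = -978*(-1/298) = 489/149 ≈ 3.2819)
p = -1/10 (p = 1/(2*(-29 - 1*(-24))) = 1/(2*(-29 + 24)) = (1/2)/(-5) = (1/2)*(-1/5) = -1/10 ≈ -0.10000)
1/(p + s) = 1/(-1/10 + 489/149) = 1/(4741/1490) = 1490/4741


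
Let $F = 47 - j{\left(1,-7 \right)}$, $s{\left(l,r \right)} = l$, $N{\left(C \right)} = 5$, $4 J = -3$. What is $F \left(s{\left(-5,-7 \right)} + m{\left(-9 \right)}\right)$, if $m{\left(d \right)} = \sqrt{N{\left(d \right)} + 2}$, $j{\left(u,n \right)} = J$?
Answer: $- \frac{955}{4} + \frac{191 \sqrt{7}}{4} \approx -112.42$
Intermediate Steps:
$J = - \frac{3}{4}$ ($J = \frac{1}{4} \left(-3\right) = - \frac{3}{4} \approx -0.75$)
$j{\left(u,n \right)} = - \frac{3}{4}$
$F = \frac{191}{4}$ ($F = 47 - - \frac{3}{4} = 47 + \frac{3}{4} = \frac{191}{4} \approx 47.75$)
$m{\left(d \right)} = \sqrt{7}$ ($m{\left(d \right)} = \sqrt{5 + 2} = \sqrt{7}$)
$F \left(s{\left(-5,-7 \right)} + m{\left(-9 \right)}\right) = \frac{191 \left(-5 + \sqrt{7}\right)}{4} = - \frac{955}{4} + \frac{191 \sqrt{7}}{4}$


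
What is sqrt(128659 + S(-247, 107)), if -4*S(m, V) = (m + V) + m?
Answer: sqrt(515023)/2 ≈ 358.83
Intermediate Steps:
S(m, V) = -m/2 - V/4 (S(m, V) = -((m + V) + m)/4 = -((V + m) + m)/4 = -(V + 2*m)/4 = -m/2 - V/4)
sqrt(128659 + S(-247, 107)) = sqrt(128659 + (-1/2*(-247) - 1/4*107)) = sqrt(128659 + (247/2 - 107/4)) = sqrt(128659 + 387/4) = sqrt(515023/4) = sqrt(515023)/2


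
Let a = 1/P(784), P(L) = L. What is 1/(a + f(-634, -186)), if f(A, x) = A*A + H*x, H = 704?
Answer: 784/212473409 ≈ 3.6899e-6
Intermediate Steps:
f(A, x) = A**2 + 704*x (f(A, x) = A*A + 704*x = A**2 + 704*x)
a = 1/784 ≈ 0.0012755
1/(a + f(-634, -186)) = 1/(1/784 + ((-634)**2 + 704*(-186))) = 1/(1/784 + (401956 - 130944)) = 1/(1/784 + 271012) = 1/(212473409/784) = 784/212473409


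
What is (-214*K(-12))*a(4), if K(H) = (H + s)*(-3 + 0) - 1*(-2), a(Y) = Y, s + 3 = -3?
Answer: -47936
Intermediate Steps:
s = -6 (s = -3 - 3 = -6)
K(H) = 20 - 3*H (K(H) = (H - 6)*(-3 + 0) - 1*(-2) = (-6 + H)*(-3) + 2 = (18 - 3*H) + 2 = 20 - 3*H)
(-214*K(-12))*a(4) = -214*(20 - 3*(-12))*4 = -214*(20 + 36)*4 = -214*56*4 = -11984*4 = -47936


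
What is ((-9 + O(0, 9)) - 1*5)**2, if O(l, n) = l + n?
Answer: 25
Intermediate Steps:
((-9 + O(0, 9)) - 1*5)**2 = ((-9 + (0 + 9)) - 1*5)**2 = ((-9 + 9) - 5)**2 = (0 - 5)**2 = (-5)**2 = 25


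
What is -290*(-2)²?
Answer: -1160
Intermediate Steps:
-290*(-2)² = -290*4 = -1160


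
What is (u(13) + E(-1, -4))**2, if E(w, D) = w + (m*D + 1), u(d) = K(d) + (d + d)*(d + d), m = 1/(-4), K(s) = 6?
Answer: 466489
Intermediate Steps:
m = -1/4 (m = 1*(-1/4) = -1/4 ≈ -0.25000)
u(d) = 6 + 4*d**2 (u(d) = 6 + (d + d)*(d + d) = 6 + (2*d)*(2*d) = 6 + 4*d**2)
E(w, D) = 1 + w - D/4 (E(w, D) = w + (-D/4 + 1) = w + (1 - D/4) = 1 + w - D/4)
(u(13) + E(-1, -4))**2 = ((6 + 4*13**2) + (1 - 1 - 1/4*(-4)))**2 = ((6 + 4*169) + (1 - 1 + 1))**2 = ((6 + 676) + 1)**2 = (682 + 1)**2 = 683**2 = 466489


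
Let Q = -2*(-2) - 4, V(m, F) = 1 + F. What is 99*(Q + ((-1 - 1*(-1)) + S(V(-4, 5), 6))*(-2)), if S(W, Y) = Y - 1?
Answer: -990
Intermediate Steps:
S(W, Y) = -1 + Y
Q = 0 (Q = 4 - 4 = 0)
99*(Q + ((-1 - 1*(-1)) + S(V(-4, 5), 6))*(-2)) = 99*(0 + ((-1 - 1*(-1)) + (-1 + 6))*(-2)) = 99*(0 + ((-1 + 1) + 5)*(-2)) = 99*(0 + (0 + 5)*(-2)) = 99*(0 + 5*(-2)) = 99*(0 - 10) = 99*(-10) = -990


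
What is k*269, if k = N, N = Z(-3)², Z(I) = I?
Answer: 2421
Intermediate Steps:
N = 9 (N = (-3)² = 9)
k = 9
k*269 = 9*269 = 2421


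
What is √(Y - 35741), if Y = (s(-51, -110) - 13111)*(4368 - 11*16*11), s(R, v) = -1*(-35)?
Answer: 3*I*√3537397 ≈ 5642.4*I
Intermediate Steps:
s(R, v) = 35
Y = -31800832 (Y = (35 - 13111)*(4368 - 11*16*11) = -13076*(4368 - 176*11) = -13076*(4368 - 1936) = -13076*2432 = -31800832)
√(Y - 35741) = √(-31800832 - 35741) = √(-31836573) = 3*I*√3537397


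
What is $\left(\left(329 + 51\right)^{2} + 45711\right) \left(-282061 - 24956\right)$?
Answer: $-58367308887$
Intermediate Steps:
$\left(\left(329 + 51\right)^{2} + 45711\right) \left(-282061 - 24956\right) = \left(380^{2} + 45711\right) \left(-307017\right) = \left(144400 + 45711\right) \left(-307017\right) = 190111 \left(-307017\right) = -58367308887$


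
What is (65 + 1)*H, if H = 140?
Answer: 9240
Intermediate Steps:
(65 + 1)*H = (65 + 1)*140 = 66*140 = 9240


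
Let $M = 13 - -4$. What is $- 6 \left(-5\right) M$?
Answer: $510$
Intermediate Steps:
$M = 17$ ($M = 13 + 4 = 17$)
$- 6 \left(-5\right) M = - 6 \left(-5\right) 17 = \left(-1\right) \left(-30\right) 17 = 30 \cdot 17 = 510$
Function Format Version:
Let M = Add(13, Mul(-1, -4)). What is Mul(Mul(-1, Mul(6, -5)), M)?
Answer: 510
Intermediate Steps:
M = 17 (M = Add(13, 4) = 17)
Mul(Mul(-1, Mul(6, -5)), M) = Mul(Mul(-1, Mul(6, -5)), 17) = Mul(Mul(-1, -30), 17) = Mul(30, 17) = 510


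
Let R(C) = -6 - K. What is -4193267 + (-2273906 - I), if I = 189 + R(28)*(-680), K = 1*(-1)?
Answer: -6470762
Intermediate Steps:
K = -1
R(C) = -5 (R(C) = -6 - 1*(-1) = -6 + 1 = -5)
I = 3589 (I = 189 - 5*(-680) = 189 + 3400 = 3589)
-4193267 + (-2273906 - I) = -4193267 + (-2273906 - 1*3589) = -4193267 + (-2273906 - 3589) = -4193267 - 2277495 = -6470762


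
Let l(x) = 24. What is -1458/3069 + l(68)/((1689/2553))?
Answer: 6873378/191983 ≈ 35.802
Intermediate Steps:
-1458/3069 + l(68)/((1689/2553)) = -1458/3069 + 24/((1689/2553)) = -1458*1/3069 + 24/((1689*(1/2553))) = -162/341 + 24/(563/851) = -162/341 + 24*(851/563) = -162/341 + 20424/563 = 6873378/191983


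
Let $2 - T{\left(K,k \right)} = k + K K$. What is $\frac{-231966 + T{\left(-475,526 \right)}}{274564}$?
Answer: $- \frac{458115}{274564} \approx -1.6685$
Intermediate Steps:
$T{\left(K,k \right)} = 2 - k - K^{2}$ ($T{\left(K,k \right)} = 2 - \left(k + K K\right) = 2 - \left(k + K^{2}\right) = 2 - k - K^{2}$)
$\frac{-231966 + T{\left(-475,526 \right)}}{274564} = \frac{-231966 - 226149}{274564} = \left(-231966 - 226149\right) \frac{1}{274564} = \left(-458115\right) \frac{1}{274564} = - \frac{458115}{274564}$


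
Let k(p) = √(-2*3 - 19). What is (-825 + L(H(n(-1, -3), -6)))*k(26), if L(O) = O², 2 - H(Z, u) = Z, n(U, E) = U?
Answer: -4080*I ≈ -4080.0*I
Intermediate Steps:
k(p) = 5*I (k(p) = √(-6 - 19) = √(-25) = 5*I)
H(Z, u) = 2 - Z
(-825 + L(H(n(-1, -3), -6)))*k(26) = (-825 + (2 - 1*(-1))²)*(5*I) = (-825 + (2 + 1)²)*(5*I) = (-825 + 3²)*(5*I) = (-825 + 9)*(5*I) = -4080*I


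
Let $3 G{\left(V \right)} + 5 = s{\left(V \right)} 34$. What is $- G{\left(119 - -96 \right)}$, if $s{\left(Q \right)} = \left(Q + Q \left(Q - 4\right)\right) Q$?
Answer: $-111063265$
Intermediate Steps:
$s{\left(Q \right)} = Q \left(Q + Q \left(-4 + Q\right)\right)$ ($s{\left(Q \right)} = \left(Q + Q \left(-4 + Q\right)\right) Q = Q \left(Q + Q \left(-4 + Q\right)\right)$)
$G{\left(V \right)} = - \frac{5}{3} + \frac{34 V^{2} \left(-3 + V\right)}{3}$ ($G{\left(V \right)} = - \frac{5}{3} + \frac{V^{2} \left(-3 + V\right) 34}{3} = - \frac{5}{3} + \frac{34 V^{2} \left(-3 + V\right)}{3}$)
$- G{\left(119 - -96 \right)} = - (- \frac{5}{3} + \frac{34 \left(119 - -96\right)^{2} \left(-3 + \left(119 - -96\right)\right)}{3}) = - (- \frac{5}{3} + \frac{34 \left(119 + 96\right)^{2} \left(-3 + \left(119 + 96\right)\right)}{3}) = - (- \frac{5}{3} + \frac{34 \cdot 215^{2} \left(-3 + 215\right)}{3}) = - (- \frac{5}{3} + \frac{34}{3} \cdot 46225 \cdot 212) = - (- \frac{5}{3} + \frac{333189800}{3}) = \left(-1\right) 111063265 = -111063265$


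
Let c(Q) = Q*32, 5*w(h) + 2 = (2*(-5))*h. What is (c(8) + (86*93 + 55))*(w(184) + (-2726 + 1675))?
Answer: -58968973/5 ≈ -1.1794e+7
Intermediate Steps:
w(h) = -2/5 - 2*h (w(h) = -2/5 + ((2*(-5))*h)/5 = -2/5 + (-10*h)/5 = -2/5 - 2*h)
c(Q) = 32*Q
(c(8) + (86*93 + 55))*(w(184) + (-2726 + 1675)) = (32*8 + (86*93 + 55))*((-2/5 - 2*184) + (-2726 + 1675)) = (256 + (7998 + 55))*((-2/5 - 368) - 1051) = (256 + 8053)*(-1842/5 - 1051) = 8309*(-7097/5) = -58968973/5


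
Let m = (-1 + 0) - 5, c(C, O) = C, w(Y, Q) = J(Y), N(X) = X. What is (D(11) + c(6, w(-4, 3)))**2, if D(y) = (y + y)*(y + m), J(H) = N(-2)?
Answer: 13456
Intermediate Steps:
J(H) = -2
w(Y, Q) = -2
m = -6 (m = -1 - 5 = -6)
D(y) = 2*y*(-6 + y) (D(y) = (y + y)*(y - 6) = (2*y)*(-6 + y) = 2*y*(-6 + y))
(D(11) + c(6, w(-4, 3)))**2 = (2*11*(-6 + 11) + 6)**2 = (2*11*5 + 6)**2 = (110 + 6)**2 = 116**2 = 13456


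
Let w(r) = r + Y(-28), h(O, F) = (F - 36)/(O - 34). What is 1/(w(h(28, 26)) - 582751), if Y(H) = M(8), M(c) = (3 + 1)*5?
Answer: -3/1748188 ≈ -1.7161e-6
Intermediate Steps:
M(c) = 20 (M(c) = 4*5 = 20)
h(O, F) = (-36 + F)/(-34 + O)
Y(H) = 20
w(r) = 20 + r (w(r) = r + 20 = 20 + r)
1/(w(h(28, 26)) - 582751) = 1/((20 + (-36 + 26)/(-34 + 28)) - 582751) = 1/((20 - 10/(-6)) - 582751) = 1/((20 - ⅙*(-10)) - 582751) = 1/((20 + 5/3) - 582751) = 1/(65/3 - 582751) = 1/(-1748188/3) = -3/1748188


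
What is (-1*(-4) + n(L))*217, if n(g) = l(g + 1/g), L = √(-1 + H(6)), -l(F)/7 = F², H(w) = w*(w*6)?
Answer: -70683844/215 ≈ -3.2876e+5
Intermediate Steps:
H(w) = 6*w² (H(w) = w*(6*w) = 6*w²)
l(F) = -7*F²
L = √215 (L = √(-1 + 6*6²) = √(-1 + 6*36) = √(-1 + 216) = √215 ≈ 14.663)
n(g) = -7*(g + 1/g)²
(-1*(-4) + n(L))*217 = (-1*(-4) - 7*(1 + (√215)²)²/(√215)²)*217 = (4 - 7*1/215*(1 + 215)²)*217 = (4 - 7*1/215*216²)*217 = (4 - 7*1/215*46656)*217 = (4 - 326592/215)*217 = -325732/215*217 = -70683844/215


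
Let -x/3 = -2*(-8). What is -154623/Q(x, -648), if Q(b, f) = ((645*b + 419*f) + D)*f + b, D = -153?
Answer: -51541/65366984 ≈ -0.00078849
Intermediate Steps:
x = -48 (x = -(-6)*(-8) = -3*16 = -48)
Q(b, f) = b + f*(-153 + 419*f + 645*b) (Q(b, f) = ((645*b + 419*f) - 153)*f + b = ((419*f + 645*b) - 153)*f + b = (-153 + 419*f + 645*b)*f + b = f*(-153 + 419*f + 645*b) + b = b + f*(-153 + 419*f + 645*b))
-154623/Q(x, -648) = -154623/(-48 - 153*(-648) + 419*(-648)² + 645*(-48)*(-648)) = -154623/(-48 + 99144 + 419*419904 + 20062080) = -154623/(-48 + 99144 + 175939776 + 20062080) = -154623/196100952 = -154623*1/196100952 = -51541/65366984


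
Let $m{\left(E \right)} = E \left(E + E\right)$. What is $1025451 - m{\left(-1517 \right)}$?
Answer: $-3577127$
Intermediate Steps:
$m{\left(E \right)} = 2 E^{2}$ ($m{\left(E \right)} = E 2 E = 2 E^{2}$)
$1025451 - m{\left(-1517 \right)} = 1025451 - 2 \left(-1517\right)^{2} = 1025451 - 2 \cdot 2301289 = 1025451 - 4602578 = -3577127$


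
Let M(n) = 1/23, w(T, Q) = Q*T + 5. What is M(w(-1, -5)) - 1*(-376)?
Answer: 8649/23 ≈ 376.04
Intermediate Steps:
w(T, Q) = 5 + Q*T
M(n) = 1/23
M(w(-1, -5)) - 1*(-376) = 1/23 - 1*(-376) = 1/23 + 376 = 8649/23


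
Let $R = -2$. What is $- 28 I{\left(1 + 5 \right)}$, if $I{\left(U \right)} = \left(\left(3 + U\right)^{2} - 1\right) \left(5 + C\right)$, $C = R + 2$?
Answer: $-11200$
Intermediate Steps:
$C = 0$ ($C = -2 + 2 = 0$)
$I{\left(U \right)} = -5 + 5 \left(3 + U\right)^{2}$ ($I{\left(U \right)} = \left(\left(3 + U\right)^{2} - 1\right) \left(5 + 0\right) = \left(-1 + \left(3 + U\right)^{2}\right) 5 = -5 + 5 \left(3 + U\right)^{2}$)
$- 28 I{\left(1 + 5 \right)} = - 28 \left(-5 + 5 \left(3 + \left(1 + 5\right)\right)^{2}\right) = - 28 \left(-5 + 5 \left(3 + 6\right)^{2}\right) = - 28 \left(-5 + 5 \cdot 9^{2}\right) = - 28 \left(-5 + 5 \cdot 81\right) = - 28 \left(-5 + 405\right) = \left(-28\right) 400 = -11200$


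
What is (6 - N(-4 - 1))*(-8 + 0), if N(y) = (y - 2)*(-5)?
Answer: 232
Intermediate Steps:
N(y) = 10 - 5*y (N(y) = (-2 + y)*(-5) = 10 - 5*y)
(6 - N(-4 - 1))*(-8 + 0) = (6 - (10 - 5*(-4 - 1)))*(-8 + 0) = (6 - (10 - 5*(-5)))*(-8) = (6 - (10 + 25))*(-8) = (6 - 1*35)*(-8) = (6 - 35)*(-8) = -29*(-8) = 232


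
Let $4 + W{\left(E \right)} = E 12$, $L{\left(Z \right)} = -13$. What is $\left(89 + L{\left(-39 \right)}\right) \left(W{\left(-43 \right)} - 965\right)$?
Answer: $-112860$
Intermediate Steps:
$W{\left(E \right)} = -4 + 12 E$ ($W{\left(E \right)} = -4 + E 12 = -4 + 12 E$)
$\left(89 + L{\left(-39 \right)}\right) \left(W{\left(-43 \right)} - 965\right) = \left(89 - 13\right) \left(\left(-4 + 12 \left(-43\right)\right) - 965\right) = 76 \left(\left(-4 - 516\right) - 965\right) = 76 \left(-520 - 965\right) = 76 \left(-1485\right) = -112860$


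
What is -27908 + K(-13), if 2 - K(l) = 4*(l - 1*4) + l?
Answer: -27825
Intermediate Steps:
K(l) = 18 - 5*l (K(l) = 2 - (4*(l - 1*4) + l) = 2 - (4*(l - 4) + l) = 2 - (4*(-4 + l) + l) = 2 - ((-16 + 4*l) + l) = 2 - (-16 + 5*l) = 2 + (16 - 5*l) = 18 - 5*l)
-27908 + K(-13) = -27908 + (18 - 5*(-13)) = -27908 + (18 + 65) = -27908 + 83 = -27825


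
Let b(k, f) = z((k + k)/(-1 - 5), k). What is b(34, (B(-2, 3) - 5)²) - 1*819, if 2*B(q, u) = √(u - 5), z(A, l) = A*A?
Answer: -6215/9 ≈ -690.56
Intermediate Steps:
z(A, l) = A²
B(q, u) = √(-5 + u)/2 (B(q, u) = √(u - 5)/2 = √(-5 + u)/2)
b(k, f) = k²/9 (b(k, f) = ((k + k)/(-1 - 5))² = ((2*k)/(-6))² = ((2*k)*(-⅙))² = (-k/3)² = k²/9)
b(34, (B(-2, 3) - 5)²) - 1*819 = (⅑)*34² - 1*819 = (⅑)*1156 - 819 = 1156/9 - 819 = -6215/9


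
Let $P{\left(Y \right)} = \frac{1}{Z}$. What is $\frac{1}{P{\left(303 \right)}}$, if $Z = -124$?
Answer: $-124$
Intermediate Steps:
$P{\left(Y \right)} = - \frac{1}{124}$ ($P{\left(Y \right)} = \frac{1}{-124} = - \frac{1}{124}$)
$\frac{1}{P{\left(303 \right)}} = \frac{1}{- \frac{1}{124}} = -124$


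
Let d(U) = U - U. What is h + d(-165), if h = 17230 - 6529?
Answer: 10701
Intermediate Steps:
h = 10701
d(U) = 0
h + d(-165) = 10701 + 0 = 10701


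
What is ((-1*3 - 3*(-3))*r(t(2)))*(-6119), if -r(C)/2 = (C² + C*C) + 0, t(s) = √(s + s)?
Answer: 587424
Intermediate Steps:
t(s) = √2*√s (t(s) = √(2*s) = √2*√s)
r(C) = -4*C² (r(C) = -2*((C² + C*C) + 0) = -2*((C² + C²) + 0) = -2*(2*C² + 0) = -4*C²)
((-1*3 - 3*(-3))*r(t(2)))*(-6119) = ((-1*3 - 3*(-3))*(-4*(√2*√2)²))*(-6119) = ((-3 + 9)*(-4*2²))*(-6119) = (6*(-4*4))*(-6119) = (6*(-16))*(-6119) = -96*(-6119) = 587424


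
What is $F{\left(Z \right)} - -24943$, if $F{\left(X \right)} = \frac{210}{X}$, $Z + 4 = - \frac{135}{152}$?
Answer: $\frac{18500729}{743} \approx 24900.0$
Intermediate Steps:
$Z = - \frac{743}{152}$ ($Z = -4 - \frac{135}{152} = - \frac{743}{152} \approx -4.8882$)
$F{\left(Z \right)} - -24943 = \frac{210}{- \frac{743}{152}} - -24943 = 210 \left(- \frac{152}{743}\right) + 24943 = - \frac{31920}{743} + 24943 = \frac{18500729}{743}$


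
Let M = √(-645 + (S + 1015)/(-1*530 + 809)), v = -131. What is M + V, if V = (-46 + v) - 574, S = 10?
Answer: -751 + I*√5546830/93 ≈ -751.0 + 25.324*I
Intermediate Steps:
M = I*√5546830/93 (M = √(-645 + (10 + 1015)/(-1*530 + 809)) = √(-645 + 1025/(-530 + 809)) = √(-645 + 1025/279) = √(-178930/279) = I*√5546830/93 ≈ 25.324*I)
V = -751 (V = (-46 - 131) - 574 = -177 - 574 = -751)
M + V = I*√5546830/93 - 751 = -751 + I*√5546830/93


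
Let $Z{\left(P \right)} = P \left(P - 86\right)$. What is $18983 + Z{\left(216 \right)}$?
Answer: $47063$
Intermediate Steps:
$Z{\left(P \right)} = P \left(-86 + P\right)$
$18983 + Z{\left(216 \right)} = 18983 + 216 \left(-86 + 216\right) = 18983 + 216 \cdot 130 = 18983 + 28080 = 47063$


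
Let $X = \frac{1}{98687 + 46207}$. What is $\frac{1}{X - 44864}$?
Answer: $- \frac{144894}{6500524415} \approx -2.229 \cdot 10^{-5}$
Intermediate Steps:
$X = \frac{1}{144894} \approx 6.9016 \cdot 10^{-6}$
$\frac{1}{X - 44864} = \frac{1}{\frac{1}{144894} - 44864} = \frac{1}{- \frac{6500524415}{144894}} = - \frac{144894}{6500524415}$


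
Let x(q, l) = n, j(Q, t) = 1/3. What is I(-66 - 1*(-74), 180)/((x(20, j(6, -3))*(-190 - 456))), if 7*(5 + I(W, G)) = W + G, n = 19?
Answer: -9/5054 ≈ -0.0017808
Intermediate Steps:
j(Q, t) = ⅓
x(q, l) = 19
I(W, G) = -5 + G/7 + W/7 (I(W, G) = -5 + (W + G)/7 = -5 + (G + W)/7 = -5 + (G/7 + W/7) = -5 + G/7 + W/7)
I(-66 - 1*(-74), 180)/((x(20, j(6, -3))*(-190 - 456))) = (-5 + (⅐)*180 + (-66 - 1*(-74))/7)/((19*(-190 - 456))) = (-5 + 180/7 + (-66 + 74)/7)/((19*(-646))) = (-5 + 180/7 + (⅐)*8)/(-12274) = (-5 + 180/7 + 8/7)*(-1/12274) = (153/7)*(-1/12274) = -9/5054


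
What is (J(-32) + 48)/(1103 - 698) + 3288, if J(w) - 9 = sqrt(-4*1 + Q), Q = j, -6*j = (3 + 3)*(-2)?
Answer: 443899/135 + I*sqrt(2)/405 ≈ 3288.1 + 0.0034919*I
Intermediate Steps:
j = 2 (j = -(3 + 3)*(-2)/6 = -(-2) = -1/6*(-12) = 2)
Q = 2
J(w) = 9 + I*sqrt(2) (J(w) = 9 + sqrt(-4*1 + 2) = 9 + sqrt(-4 + 2) = 9 + sqrt(-2) = 9 + I*sqrt(2))
(J(-32) + 48)/(1103 - 698) + 3288 = ((9 + I*sqrt(2)) + 48)/(1103 - 698) + 3288 = (57 + I*sqrt(2))/405 + 3288 = (57 + I*sqrt(2))*(1/405) + 3288 = (19/135 + I*sqrt(2)/405) + 3288 = 443899/135 + I*sqrt(2)/405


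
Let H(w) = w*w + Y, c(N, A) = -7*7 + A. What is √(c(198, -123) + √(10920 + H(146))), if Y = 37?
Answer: √(-172 + √32273) ≈ 2.7653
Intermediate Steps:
c(N, A) = -49 + A
H(w) = 37 + w² (H(w) = w*w + 37 = w² + 37 = 37 + w²)
√(c(198, -123) + √(10920 + H(146))) = √((-49 - 123) + √(10920 + (37 + 146²))) = √(-172 + √(10920 + (37 + 21316))) = √(-172 + √(10920 + 21353)) = √(-172 + √32273)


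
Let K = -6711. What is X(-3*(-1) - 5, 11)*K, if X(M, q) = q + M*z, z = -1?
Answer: -87243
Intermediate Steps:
X(M, q) = q - M (X(M, q) = q + M*(-1) = q - M)
X(-3*(-1) - 5, 11)*K = (11 - (-3*(-1) - 5))*(-6711) = (11 - (3 - 5))*(-6711) = (11 - 1*(-2))*(-6711) = (11 + 2)*(-6711) = 13*(-6711) = -87243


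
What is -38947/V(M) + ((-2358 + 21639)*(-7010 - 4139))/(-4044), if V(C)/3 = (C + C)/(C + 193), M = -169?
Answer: 12319633511/227812 ≈ 54078.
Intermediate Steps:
V(C) = 6*C/(193 + C) (V(C) = 3*((C + C)/(C + 193)) = 3*((2*C)/(193 + C)) = 3*(2*C/(193 + C)) = 6*C/(193 + C))
-38947/V(M) + ((-2358 + 21639)*(-7010 - 4139))/(-4044) = -38947/(6*(-169)/(193 - 169)) + ((-2358 + 21639)*(-7010 - 4139))/(-4044) = -38947/(6*(-169)/24) + (19281*(-11149))*(-1/4044) = -38947/(6*(-169)*(1/24)) - 214963869*(-1/4044) = -38947/(-169/4) + 71654623/1348 = -38947*(-4/169) + 71654623/1348 = 155788/169 + 71654623/1348 = 12319633511/227812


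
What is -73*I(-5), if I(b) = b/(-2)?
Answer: -365/2 ≈ -182.50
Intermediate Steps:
I(b) = -b/2 (I(b) = b*(-½) = -b/2)
-73*I(-5) = -(-73)*(-5)/2 = -73*5/2 = -365/2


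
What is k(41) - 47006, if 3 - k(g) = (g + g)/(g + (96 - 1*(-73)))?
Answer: -4935356/105 ≈ -47003.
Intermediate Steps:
k(g) = 3 - 2*g/(169 + g) (k(g) = 3 - (g + g)/(g + (96 - 1*(-73))) = 3 - 2*g/(g + (96 + 73)) = 3 - 2*g/(g + 169) = 3 - 2*g/(169 + g))
k(41) - 47006 = (507 + 41)/(169 + 41) - 47006 = 548/210 - 47006 = (1/210)*548 - 47006 = 274/105 - 47006 = -4935356/105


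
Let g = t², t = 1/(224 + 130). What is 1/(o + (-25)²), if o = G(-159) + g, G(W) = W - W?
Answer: 125316/78322501 ≈ 0.0016000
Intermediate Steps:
G(W) = 0
t = 1/354 ≈ 0.0028249
g = 1/125316 (g = (1/354)² = 1/125316 ≈ 7.9798e-6)
o = 1/125316 (o = 0 + 1/125316 = 1/125316 ≈ 7.9798e-6)
1/(o + (-25)²) = 1/(1/125316 + (-25)²) = 1/(1/125316 + 625) = 1/(78322501/125316) = 125316/78322501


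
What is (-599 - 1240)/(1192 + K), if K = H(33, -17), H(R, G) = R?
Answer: -1839/1225 ≈ -1.5012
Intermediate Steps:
K = 33
(-599 - 1240)/(1192 + K) = (-599 - 1240)/(1192 + 33) = -1839/1225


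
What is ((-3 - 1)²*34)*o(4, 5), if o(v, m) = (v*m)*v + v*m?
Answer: 54400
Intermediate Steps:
o(v, m) = m*v + m*v² (o(v, m) = (m*v)*v + m*v = m*v² + m*v = m*v + m*v²)
((-3 - 1)²*34)*o(4, 5) = ((-3 - 1)²*34)*(5*4*(1 + 4)) = ((-4)²*34)*(5*4*5) = (16*34)*100 = 544*100 = 54400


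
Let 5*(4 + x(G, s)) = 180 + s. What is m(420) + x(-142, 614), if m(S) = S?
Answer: 2874/5 ≈ 574.80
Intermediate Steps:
x(G, s) = 32 + s/5 (x(G, s) = -4 + (180 + s)/5 = -4 + (36 + s/5) = 32 + s/5)
m(420) + x(-142, 614) = 420 + (32 + (⅕)*614) = 420 + (32 + 614/5) = 420 + 774/5 = 2874/5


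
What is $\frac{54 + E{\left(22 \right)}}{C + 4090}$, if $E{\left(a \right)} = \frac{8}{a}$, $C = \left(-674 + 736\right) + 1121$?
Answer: $\frac{598}{58003} \approx 0.01031$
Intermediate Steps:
$C = 1183$ ($C = 62 + 1121 = 1183$)
$\frac{54 + E{\left(22 \right)}}{C + 4090} = \frac{54 + \frac{8}{22}}{1183 + 4090} = \frac{54 + 8 \cdot \frac{1}{22}}{5273} = \left(54 + \frac{4}{11}\right) \frac{1}{5273} = \frac{598}{11} \cdot \frac{1}{5273} = \frac{598}{58003}$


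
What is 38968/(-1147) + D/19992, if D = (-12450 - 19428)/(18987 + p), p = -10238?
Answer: -162284041805/4776709028 ≈ -33.974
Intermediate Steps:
D = -31878/8749 (D = (-12450 - 19428)/(18987 - 10238) = -31878/8749 ≈ -3.6436)
38968/(-1147) + D/19992 = 38968/(-1147) - 31878/8749/19992 = 38968*(-1/1147) - 31878/8749*1/19992 = -38968/1147 - 759/4164524 = -162284041805/4776709028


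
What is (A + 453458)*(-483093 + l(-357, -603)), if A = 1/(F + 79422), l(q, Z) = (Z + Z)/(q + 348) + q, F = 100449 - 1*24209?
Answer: -17057714892388626/77831 ≈ -2.1916e+11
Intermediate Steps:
F = 76240 (F = 100449 - 24209 = 76240)
l(q, Z) = q + 2*Z/(348 + q) (l(q, Z) = (2*Z)/(348 + q) + q = 2*Z/(348 + q) + q = q + 2*Z/(348 + q))
A = 1/155662 (A = 1/(76240 + 79422) = 1/155662 ≈ 6.4242e-6)
(A + 453458)*(-483093 + l(-357, -603)) = (1/155662 + 453458)*(-483093 + ((-357)**2 + 2*(-603) + 348*(-357))/(348 - 357)) = 70586179197*(-483093 + (127449 - 1206 - 124236)/(-9))/155662 = 70586179197*(-483093 - 1/9*2007)/155662 = 70586179197*(-483093 - 223)/155662 = (70586179197/155662)*(-483316) = -17057714892388626/77831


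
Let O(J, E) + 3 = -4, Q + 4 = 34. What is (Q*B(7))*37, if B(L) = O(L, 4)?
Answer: -7770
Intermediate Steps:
Q = 30 (Q = -4 + 34 = 30)
O(J, E) = -7 (O(J, E) = -3 - 4 = -7)
B(L) = -7
(Q*B(7))*37 = (30*(-7))*37 = -210*37 = -7770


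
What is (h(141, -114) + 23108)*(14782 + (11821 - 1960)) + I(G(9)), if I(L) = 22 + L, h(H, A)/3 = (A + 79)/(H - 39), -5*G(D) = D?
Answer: 96802266389/170 ≈ 5.6942e+8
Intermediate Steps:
G(D) = -D/5
h(H, A) = 3*(79 + A)/(-39 + H) (h(H, A) = 3*((A + 79)/(H - 39)) = 3*((79 + A)/(-39 + H)) = 3*(79 + A)/(-39 + H))
(h(141, -114) + 23108)*(14782 + (11821 - 1960)) + I(G(9)) = (3*(79 - 114)/(-39 + 141) + 23108)*(14782 + (11821 - 1960)) + (22 - ⅕*9) = (3*(-35)/102 + 23108)*(14782 + 9861) + (22 - 9/5) = (3*(1/102)*(-35) + 23108)*24643 + 101/5 = (-35/34 + 23108)*24643 + 101/5 = (785637/34)*24643 + 101/5 = 19360452591/34 + 101/5 = 96802266389/170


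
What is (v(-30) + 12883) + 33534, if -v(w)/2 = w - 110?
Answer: 46697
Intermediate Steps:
v(w) = 220 - 2*w (v(w) = -2*(w - 110) = -2*(-110 + w) = 220 - 2*w)
(v(-30) + 12883) + 33534 = ((220 - 2*(-30)) + 12883) + 33534 = ((220 + 60) + 12883) + 33534 = (280 + 12883) + 33534 = 13163 + 33534 = 46697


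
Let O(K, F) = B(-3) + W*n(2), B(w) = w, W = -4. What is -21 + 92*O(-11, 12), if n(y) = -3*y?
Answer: 1911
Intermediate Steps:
O(K, F) = 21 (O(K, F) = -3 - (-12)*2 = -3 - 4*(-6) = -3 + 24 = 21)
-21 + 92*O(-11, 12) = -21 + 92*21 = -21 + 1932 = 1911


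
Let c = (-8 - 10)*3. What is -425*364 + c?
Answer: -154754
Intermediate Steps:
c = -54 (c = -18*3 = -54)
-425*364 + c = -425*364 - 54 = -154700 - 54 = -154754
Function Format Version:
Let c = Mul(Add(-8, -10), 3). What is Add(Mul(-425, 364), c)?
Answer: -154754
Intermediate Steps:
c = -54 (c = Mul(-18, 3) = -54)
Add(Mul(-425, 364), c) = Add(Mul(-425, 364), -54) = Add(-154700, -54) = -154754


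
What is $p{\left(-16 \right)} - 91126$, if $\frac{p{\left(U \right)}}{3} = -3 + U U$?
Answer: $-90367$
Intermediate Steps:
$p{\left(U \right)} = -9 + 3 U^{2}$ ($p{\left(U \right)} = 3 \left(-3 + U U\right) = 3 \left(-3 + U^{2}\right) = -9 + 3 U^{2}$)
$p{\left(-16 \right)} - 91126 = \left(-9 + 3 \left(-16\right)^{2}\right) - 91126 = \left(-9 + 3 \cdot 256\right) - 91126 = \left(-9 + 768\right) - 91126 = 759 - 91126 = -90367$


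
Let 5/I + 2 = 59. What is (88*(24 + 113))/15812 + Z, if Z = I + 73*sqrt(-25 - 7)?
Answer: 191563/225321 + 292*I*sqrt(2) ≈ 0.85018 + 412.95*I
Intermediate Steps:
I = 5/57 (I = 5/(-2 + 59) = 5/57 ≈ 0.087719)
Z = 5/57 + 292*I*sqrt(2) (Z = 5/57 + 73*sqrt(-25 - 7) = 5/57 + 73*sqrt(-32) = 5/57 + 73*(4*I*sqrt(2)) = 5/57 + 292*I*sqrt(2) ≈ 0.087719 + 412.95*I)
(88*(24 + 113))/15812 + Z = (88*(24 + 113))/15812 + (5/57 + 292*I*sqrt(2)) = (88*137)*(1/15812) + (5/57 + 292*I*sqrt(2)) = 12056*(1/15812) + (5/57 + 292*I*sqrt(2)) = 3014/3953 + (5/57 + 292*I*sqrt(2)) = 191563/225321 + 292*I*sqrt(2)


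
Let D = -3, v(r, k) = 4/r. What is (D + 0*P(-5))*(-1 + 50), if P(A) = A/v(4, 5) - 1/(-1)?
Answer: -147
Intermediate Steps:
P(A) = 1 + A (P(A) = A/((4/4)) - 1/(-1) = A/((4*(¼))) - 1*(-1) = A/1 + 1 = A*1 + 1 = A + 1 = 1 + A)
(D + 0*P(-5))*(-1 + 50) = (-3 + 0*(1 - 5))*(-1 + 50) = (-3 + 0*(-4))*49 = (-3 + 0)*49 = -3*49 = -147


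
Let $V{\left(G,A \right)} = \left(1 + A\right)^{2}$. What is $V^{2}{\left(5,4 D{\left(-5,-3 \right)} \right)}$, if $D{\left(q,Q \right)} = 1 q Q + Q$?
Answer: $5764801$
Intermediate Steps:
$D{\left(q,Q \right)} = Q + Q q$ ($D{\left(q,Q \right)} = q Q + Q = Q q + Q = Q + Q q$)
$V^{2}{\left(5,4 D{\left(-5,-3 \right)} \right)} = \left(\left(1 + 4 \left(- 3 \left(1 - 5\right)\right)\right)^{2}\right)^{2} = \left(\left(1 + 4 \left(\left(-3\right) \left(-4\right)\right)\right)^{2}\right)^{2} = \left(\left(1 + 4 \cdot 12\right)^{2}\right)^{2} = \left(\left(1 + 48\right)^{2}\right)^{2} = \left(49^{2}\right)^{2} = 2401^{2} = 5764801$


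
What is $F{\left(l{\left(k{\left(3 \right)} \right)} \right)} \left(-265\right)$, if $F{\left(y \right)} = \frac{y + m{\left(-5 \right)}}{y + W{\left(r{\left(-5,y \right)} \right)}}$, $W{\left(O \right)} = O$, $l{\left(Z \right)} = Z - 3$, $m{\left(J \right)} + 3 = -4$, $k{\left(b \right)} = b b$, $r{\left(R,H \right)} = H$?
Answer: $\frac{265}{12} \approx 22.083$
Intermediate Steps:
$k{\left(b \right)} = b^{2}$
$m{\left(J \right)} = -7$ ($m{\left(J \right)} = -3 - 4 = -7$)
$l{\left(Z \right)} = -3 + Z$
$F{\left(y \right)} = \frac{-7 + y}{2 y}$ ($F{\left(y \right)} = \frac{y - 7}{y + y} = \frac{-7 + y}{2 y}$)
$F{\left(l{\left(k{\left(3 \right)} \right)} \right)} \left(-265\right) = \frac{-7 - \left(3 - 3^{2}\right)}{2 \left(-3 + 3^{2}\right)} \left(-265\right) = \frac{-7 + \left(-3 + 9\right)}{2 \left(-3 + 9\right)} \left(-265\right) = \frac{-7 + 6}{2 \cdot 6} \left(-265\right) = \frac{1}{2} \cdot \frac{1}{6} \left(-1\right) \left(-265\right) = \left(- \frac{1}{12}\right) \left(-265\right) = \frac{265}{12}$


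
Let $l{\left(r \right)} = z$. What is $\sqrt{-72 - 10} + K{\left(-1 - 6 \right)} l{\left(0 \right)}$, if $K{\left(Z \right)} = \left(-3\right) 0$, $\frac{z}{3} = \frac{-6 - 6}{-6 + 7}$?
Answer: $i \sqrt{82} \approx 9.0554 i$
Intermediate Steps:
$z = -36$ ($z = 3 \frac{-6 - 6}{-6 + 7} = 3 \left(- \frac{12}{1}\right) = 3 \left(\left(-12\right) 1\right) = 3 \left(-12\right) = -36$)
$l{\left(r \right)} = -36$
$K{\left(Z \right)} = 0$
$\sqrt{-72 - 10} + K{\left(-1 - 6 \right)} l{\left(0 \right)} = \sqrt{-72 - 10} + 0 \left(-36\right) = \sqrt{-82} + 0 = i \sqrt{82} + 0 = i \sqrt{82}$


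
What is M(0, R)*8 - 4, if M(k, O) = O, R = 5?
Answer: 36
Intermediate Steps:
M(0, R)*8 - 4 = 5*8 - 4 = 40 - 4 = 36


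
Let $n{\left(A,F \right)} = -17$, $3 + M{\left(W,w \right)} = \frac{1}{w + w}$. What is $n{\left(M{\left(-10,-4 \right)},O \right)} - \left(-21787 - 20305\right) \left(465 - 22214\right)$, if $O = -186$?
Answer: $-915458925$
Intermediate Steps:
$M{\left(W,w \right)} = -3 + \frac{1}{2 w}$ ($M{\left(W,w \right)} = -3 + \frac{1}{w + w} = -3 + \frac{1}{2 w}$)
$n{\left(M{\left(-10,-4 \right)},O \right)} - \left(-21787 - 20305\right) \left(465 - 22214\right) = -17 - \left(-21787 - 20305\right) \left(465 - 22214\right) = -17 - \left(-42092\right) \left(-21749\right) = -17 - 915458908 = -915458925$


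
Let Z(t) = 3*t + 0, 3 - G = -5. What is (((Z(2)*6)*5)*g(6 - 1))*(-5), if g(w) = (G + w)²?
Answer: -152100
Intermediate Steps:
G = 8 (G = 3 - 1*(-5) = 3 + 5 = 8)
Z(t) = 3*t
g(w) = (8 + w)²
(((Z(2)*6)*5)*g(6 - 1))*(-5) = ((((3*2)*6)*5)*(8 + (6 - 1))²)*(-5) = (((6*6)*5)*(8 + 5)²)*(-5) = ((36*5)*13²)*(-5) = (180*169)*(-5) = 30420*(-5) = -152100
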